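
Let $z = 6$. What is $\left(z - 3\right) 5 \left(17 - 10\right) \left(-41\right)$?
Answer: $-4305$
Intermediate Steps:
$\left(z - 3\right) 5 \left(17 - 10\right) \left(-41\right) = \left(6 - 3\right) 5 \left(17 - 10\right) \left(-41\right) = 3 \cdot 5 \left(17 - 10\right) \left(-41\right) = 15 \cdot 7 \left(-41\right) = 105 \left(-41\right) = -4305$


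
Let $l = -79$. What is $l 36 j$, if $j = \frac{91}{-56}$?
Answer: $\frac{9243}{2} \approx 4621.5$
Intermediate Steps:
$j = - \frac{13}{8}$ ($j = 91 \left(- \frac{1}{56}\right) = - \frac{13}{8} \approx -1.625$)
$l 36 j = \left(-79\right) 36 \left(- \frac{13}{8}\right) = \left(-2844\right) \left(- \frac{13}{8}\right) = \frac{9243}{2}$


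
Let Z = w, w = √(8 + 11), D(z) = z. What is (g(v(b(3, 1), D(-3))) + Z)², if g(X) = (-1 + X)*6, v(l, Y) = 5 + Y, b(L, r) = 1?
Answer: (6 + √19)² ≈ 107.31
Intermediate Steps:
w = √19 ≈ 4.3589
Z = √19 ≈ 4.3589
g(X) = -6 + 6*X
(g(v(b(3, 1), D(-3))) + Z)² = ((-6 + 6*(5 - 3)) + √19)² = ((-6 + 6*2) + √19)² = ((-6 + 12) + √19)² = (6 + √19)²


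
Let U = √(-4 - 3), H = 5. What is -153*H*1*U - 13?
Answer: -13 - 765*I*√7 ≈ -13.0 - 2024.0*I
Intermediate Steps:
U = I*√7 (U = √(-7) = I*√7 ≈ 2.6458*I)
-153*H*1*U - 13 = -153*5*1*I*√7 - 13 = -765*I*√7 - 13 = -13 - 765*I*√7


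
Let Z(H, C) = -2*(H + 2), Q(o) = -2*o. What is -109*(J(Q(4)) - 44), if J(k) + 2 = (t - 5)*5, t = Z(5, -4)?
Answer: 15369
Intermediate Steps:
Z(H, C) = -4 - 2*H (Z(H, C) = -2*(2 + H) = -4 - 2*H)
t = -14 (t = -4 - 2*5 = -4 - 10 = -14)
J(k) = -97 (J(k) = -2 + (-14 - 5)*5 = -2 - 19*5 = -2 - 95 = -97)
-109*(J(Q(4)) - 44) = -109*(-97 - 44) = -109*(-141) = 15369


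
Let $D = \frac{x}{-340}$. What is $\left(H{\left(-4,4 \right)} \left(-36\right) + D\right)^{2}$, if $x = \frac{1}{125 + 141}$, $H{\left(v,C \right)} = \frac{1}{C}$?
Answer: $\frac{662532509521}{8179393600} \approx 81.0$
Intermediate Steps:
$x = \frac{1}{266} \approx 0.0037594$
$D = - \frac{1}{90440}$ ($D = \frac{1}{266 \left(-340\right)} = \frac{1}{266} \left(- \frac{1}{340}\right) = - \frac{1}{90440} \approx -1.1057 \cdot 10^{-5}$)
$\left(H{\left(-4,4 \right)} \left(-36\right) + D\right)^{2} = \left(\frac{1}{4} \left(-36\right) - \frac{1}{90440}\right)^{2} = \left(-9 - \frac{1}{90440}\right)^{2} = \left(- \frac{813961}{90440}\right)^{2} = \frac{662532509521}{8179393600}$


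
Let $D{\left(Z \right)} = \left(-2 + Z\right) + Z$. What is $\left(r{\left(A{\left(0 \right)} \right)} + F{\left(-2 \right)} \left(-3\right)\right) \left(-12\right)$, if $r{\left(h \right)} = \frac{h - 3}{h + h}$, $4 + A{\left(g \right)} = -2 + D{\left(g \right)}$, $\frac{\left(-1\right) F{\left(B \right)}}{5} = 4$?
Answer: $- \frac{2913}{4} \approx -728.25$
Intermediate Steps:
$D{\left(Z \right)} = -2 + 2 Z$
$F{\left(B \right)} = -20$ ($F{\left(B \right)} = \left(-5\right) 4 = -20$)
$A{\left(g \right)} = -8 + 2 g$ ($A{\left(g \right)} = -4 + \left(-2 + \left(-2 + 2 g\right)\right) = -4 + \left(-4 + 2 g\right) = -8 + 2 g$)
$r{\left(h \right)} = \frac{-3 + h}{2 h}$
$\left(r{\left(A{\left(0 \right)} \right)} + F{\left(-2 \right)} \left(-3\right)\right) \left(-12\right) = \left(\frac{-3 + \left(-8 + 2 \cdot 0\right)}{2 \left(-8 + 2 \cdot 0\right)} - -60\right) \left(-12\right) = \left(\frac{-3 + \left(-8 + 0\right)}{2 \left(-8 + 0\right)} + 60\right) \left(-12\right) = \left(\frac{-3 - 8}{2 \left(-8\right)} + 60\right) \left(-12\right) = \left(\frac{1}{2} \left(- \frac{1}{8}\right) \left(-11\right) + 60\right) \left(-12\right) = \left(\frac{11}{16} + 60\right) \left(-12\right) = \frac{971}{16} \left(-12\right) = - \frac{2913}{4}$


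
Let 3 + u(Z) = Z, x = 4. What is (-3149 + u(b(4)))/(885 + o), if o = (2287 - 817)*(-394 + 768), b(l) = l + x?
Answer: -1048/183555 ≈ -0.0057095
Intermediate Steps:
b(l) = 4 + l (b(l) = l + 4 = 4 + l)
u(Z) = -3 + Z
o = 549780 (o = 1470*374 = 549780)
(-3149 + u(b(4)))/(885 + o) = (-3149 + (-3 + (4 + 4)))/(885 + 549780) = (-3149 + (-3 + 8))/550665 = (-3149 + 5)*(1/550665) = -3144*1/550665 = -1048/183555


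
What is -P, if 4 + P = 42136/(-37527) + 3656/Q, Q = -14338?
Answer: 1446796592/269031063 ≈ 5.3778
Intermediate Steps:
P = -1446796592/269031063 (P = -4 + (42136/(-37527) + 3656/(-14338)) = -4 + (42136*(-1/37527) + 3656*(-1/14338)) = -4 + (-42136/37527 - 1828/7169) = -4 - 370672340/269031063 = -1446796592/269031063 ≈ -5.3778)
-P = -1*(-1446796592/269031063) = 1446796592/269031063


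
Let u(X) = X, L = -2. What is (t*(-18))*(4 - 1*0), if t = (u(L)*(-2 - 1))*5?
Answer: -2160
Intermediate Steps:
t = 30 (t = -2*(-2 - 1)*5 = -2*(-3)*5 = 6*5 = 30)
(t*(-18))*(4 - 1*0) = (30*(-18))*(4 - 1*0) = -540*(4 + 0) = -540*4 = -2160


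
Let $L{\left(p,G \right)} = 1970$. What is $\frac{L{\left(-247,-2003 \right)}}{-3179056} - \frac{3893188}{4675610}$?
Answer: $- \frac{3096468405557}{3716006506040} \approx -0.83328$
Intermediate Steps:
$\frac{L{\left(-247,-2003 \right)}}{-3179056} - \frac{3893188}{4675610} = \frac{1970}{-3179056} - \frac{3893188}{4675610} = 1970 \left(- \frac{1}{3179056}\right) - \frac{1946594}{2337805} = - \frac{985}{1589528} - \frac{1946594}{2337805} = - \frac{3096468405557}{3716006506040}$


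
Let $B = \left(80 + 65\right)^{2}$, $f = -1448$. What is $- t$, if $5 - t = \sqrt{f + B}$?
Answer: $-5 + \sqrt{19577} \approx 134.92$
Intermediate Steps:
$B = 21025$ ($B = 145^{2} = 21025$)
$t = 5 - \sqrt{19577}$ ($t = 5 - \sqrt{-1448 + 21025} = 5 - \sqrt{19577} \approx -134.92$)
$- t = - (5 - \sqrt{19577}) = -5 + \sqrt{19577}$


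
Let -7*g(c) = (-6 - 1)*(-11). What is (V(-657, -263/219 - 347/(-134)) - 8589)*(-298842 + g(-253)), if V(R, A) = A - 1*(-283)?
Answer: 72832605427625/29346 ≈ 2.4819e+9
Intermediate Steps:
V(R, A) = 283 + A (V(R, A) = A + 283 = 283 + A)
g(c) = -11 (g(c) = -(-6 - 1)*(-11)/7 = -(-1)*(-11) = -1/7*77 = -11)
(V(-657, -263/219 - 347/(-134)) - 8589)*(-298842 + g(-253)) = ((283 + (-263/219 - 347/(-134))) - 8589)*(-298842 - 11) = ((283 + (-263*1/219 - 347*(-1/134))) - 8589)*(-298853) = ((283 + (-263/219 + 347/134)) - 8589)*(-298853) = ((283 + 40751/29346) - 8589)*(-298853) = (8345669/29346 - 8589)*(-298853) = -243707125/29346*(-298853) = 72832605427625/29346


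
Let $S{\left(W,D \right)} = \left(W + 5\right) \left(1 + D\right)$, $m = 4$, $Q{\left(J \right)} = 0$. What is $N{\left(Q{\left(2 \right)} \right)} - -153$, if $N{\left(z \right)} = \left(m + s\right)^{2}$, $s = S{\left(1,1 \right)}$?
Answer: $409$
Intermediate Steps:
$S{\left(W,D \right)} = \left(1 + D\right) \left(5 + W\right)$ ($S{\left(W,D \right)} = \left(5 + W\right) \left(1 + D\right) = \left(1 + D\right) \left(5 + W\right)$)
$s = 12$ ($s = 5 + 1 + 5 \cdot 1 + 1 \cdot 1 = 5 + 1 + 5 + 1 = 12$)
$N{\left(z \right)} = 256$ ($N{\left(z \right)} = \left(4 + 12\right)^{2} = 16^{2} = 256$)
$N{\left(Q{\left(2 \right)} \right)} - -153 = 256 - -153 = 256 + 153 = 409$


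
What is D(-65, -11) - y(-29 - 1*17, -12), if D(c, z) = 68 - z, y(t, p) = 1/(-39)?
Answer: 3082/39 ≈ 79.026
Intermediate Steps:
y(t, p) = -1/39
D(-65, -11) - y(-29 - 1*17, -12) = (68 - 1*(-11)) - 1*(-1/39) = (68 + 11) + 1/39 = 79 + 1/39 = 3082/39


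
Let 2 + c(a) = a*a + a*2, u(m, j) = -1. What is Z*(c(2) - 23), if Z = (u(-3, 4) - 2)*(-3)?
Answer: -153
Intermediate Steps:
c(a) = -2 + a² + 2*a (c(a) = -2 + (a*a + a*2) = -2 + (a² + 2*a) = -2 + a² + 2*a)
Z = 9 (Z = (-1 - 2)*(-3) = -3*(-3) = 9)
Z*(c(2) - 23) = 9*((-2 + 2² + 2*2) - 23) = 9*((-2 + 4 + 4) - 23) = 9*(6 - 23) = 9*(-17) = -153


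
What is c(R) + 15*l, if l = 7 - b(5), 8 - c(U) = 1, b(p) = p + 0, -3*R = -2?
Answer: 37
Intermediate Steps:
R = ⅔ (R = -⅓*(-2) = ⅔ ≈ 0.66667)
b(p) = p
c(U) = 7 (c(U) = 8 - 1*1 = 8 - 1 = 7)
l = 2 (l = 7 - 1*5 = 7 - 5 = 2)
c(R) + 15*l = 7 + 15*2 = 7 + 30 = 37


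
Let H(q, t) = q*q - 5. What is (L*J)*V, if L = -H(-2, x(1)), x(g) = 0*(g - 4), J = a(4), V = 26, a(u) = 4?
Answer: 104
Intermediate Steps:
J = 4
x(g) = 0 (x(g) = 0*(-4 + g) = 0)
H(q, t) = -5 + q² (H(q, t) = q² - 5 = -5 + q²)
L = 1 (L = -(-5 + (-2)²) = -(-5 + 4) = -1*(-1) = 1)
(L*J)*V = (1*4)*26 = 4*26 = 104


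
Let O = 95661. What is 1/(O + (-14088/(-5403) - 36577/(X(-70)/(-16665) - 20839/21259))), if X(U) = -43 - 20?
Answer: 29668697858/3949564144362601 ≈ 7.5119e-6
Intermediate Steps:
X(U) = -63
1/(O + (-14088/(-5403) - 36577/(X(-70)/(-16665) - 20839/21259))) = 1/(95661 + (-14088/(-5403) - 36577/(-63/(-16665) - 20839/21259))) = 1/(95661 + (-14088*(-1/5403) - 36577/(-63*(-1/16665) - 20839*1/21259))) = 1/(95661 + (4696/1801 - 36577/(21/5555 - 2977/3037))) = 1/(95661 + (4696/1801 - 36577/(-16473458/16870535))) = 1/(95661 + (4696/1801 - 36577*(-16870535/16473458))) = 1/(95661 + (4696/1801 + 617073558695/16473458)) = 1/(95661 + 1111426838568463/29668697858) = 1/(3949564144362601/29668697858) = 29668697858/3949564144362601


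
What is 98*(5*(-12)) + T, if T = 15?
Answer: -5865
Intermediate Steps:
98*(5*(-12)) + T = 98*(5*(-12)) + 15 = 98*(-60) + 15 = -5880 + 15 = -5865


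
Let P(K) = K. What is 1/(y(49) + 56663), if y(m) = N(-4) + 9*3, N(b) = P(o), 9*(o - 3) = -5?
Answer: 9/510232 ≈ 1.7639e-5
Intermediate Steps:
o = 22/9 (o = 3 + (⅑)*(-5) = 3 - 5/9 = 22/9 ≈ 2.4444)
N(b) = 22/9
y(m) = 265/9 (y(m) = 22/9 + 9*3 = 22/9 + 27 = 265/9)
1/(y(49) + 56663) = 1/(265/9 + 56663) = 1/(510232/9) = 9/510232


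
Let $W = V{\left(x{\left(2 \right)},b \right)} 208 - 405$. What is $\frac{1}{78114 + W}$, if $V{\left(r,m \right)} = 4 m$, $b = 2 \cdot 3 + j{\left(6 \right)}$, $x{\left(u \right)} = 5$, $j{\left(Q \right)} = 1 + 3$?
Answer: $\frac{1}{86029} \approx 1.1624 \cdot 10^{-5}$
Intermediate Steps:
$j{\left(Q \right)} = 4$
$b = 10$ ($b = 2 \cdot 3 + 4 = 6 + 4 = 10$)
$W = 7915$ ($W = 4 \cdot 10 \cdot 208 - 405 = 40 \cdot 208 - 405 = 8320 - 405 = 7915$)
$\frac{1}{78114 + W} = \frac{1}{78114 + 7915} = \frac{1}{86029}$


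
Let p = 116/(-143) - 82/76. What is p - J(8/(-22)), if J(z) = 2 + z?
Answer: -19163/5434 ≈ -3.5265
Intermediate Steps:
p = -10271/5434 (p = 116*(-1/143) - 82*1/76 = -116/143 - 41/38 = -10271/5434 ≈ -1.8901)
p - J(8/(-22)) = -10271/5434 - (2 + 8/(-22)) = -10271/5434 - (2 + 8*(-1/22)) = -10271/5434 - (2 - 4/11) = -10271/5434 - 1*18/11 = -10271/5434 - 18/11 = -19163/5434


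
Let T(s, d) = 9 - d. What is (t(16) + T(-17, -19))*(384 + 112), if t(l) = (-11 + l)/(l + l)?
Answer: 27931/2 ≈ 13966.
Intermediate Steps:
t(l) = (-11 + l)/(2*l) (t(l) = (-11 + l)/((2*l)) = (-11 + l)*(1/(2*l)) = (-11 + l)/(2*l))
(t(16) + T(-17, -19))*(384 + 112) = ((½)*(-11 + 16)/16 + (9 - 1*(-19)))*(384 + 112) = ((½)*(1/16)*5 + (9 + 19))*496 = (5/32 + 28)*496 = (901/32)*496 = 27931/2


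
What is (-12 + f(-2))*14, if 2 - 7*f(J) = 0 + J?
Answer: -160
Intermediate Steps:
f(J) = 2/7 - J/7 (f(J) = 2/7 - (0 + J)/7 = 2/7 - J/7)
(-12 + f(-2))*14 = (-12 + (2/7 - ⅐*(-2)))*14 = (-12 + (2/7 + 2/7))*14 = (-12 + 4/7)*14 = -80/7*14 = -160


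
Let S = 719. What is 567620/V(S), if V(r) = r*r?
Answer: 567620/516961 ≈ 1.0980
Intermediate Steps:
V(r) = r**2
567620/V(S) = 567620/(719**2) = 567620/516961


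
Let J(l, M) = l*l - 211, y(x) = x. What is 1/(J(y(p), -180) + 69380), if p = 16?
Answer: 1/69425 ≈ 1.4404e-5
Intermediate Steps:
J(l, M) = -211 + l**2 (J(l, M) = l**2 - 211 = -211 + l**2)
1/(J(y(p), -180) + 69380) = 1/((-211 + 16**2) + 69380) = 1/((-211 + 256) + 69380) = 1/(45 + 69380) = 1/69425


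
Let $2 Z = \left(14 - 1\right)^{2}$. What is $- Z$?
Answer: $- \frac{169}{2} \approx -84.5$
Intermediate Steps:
$Z = \frac{169}{2}$ ($Z = \frac{\left(14 - 1\right)^{2}}{2} = \frac{13^{2}}{2} = \frac{1}{2} \cdot 169 = \frac{169}{2} \approx 84.5$)
$- Z = \left(-1\right) \frac{169}{2} = - \frac{169}{2}$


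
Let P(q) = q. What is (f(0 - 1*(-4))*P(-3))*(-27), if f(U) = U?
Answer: 324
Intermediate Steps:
(f(0 - 1*(-4))*P(-3))*(-27) = ((0 - 1*(-4))*(-3))*(-27) = ((0 + 4)*(-3))*(-27) = (4*(-3))*(-27) = -12*(-27) = 324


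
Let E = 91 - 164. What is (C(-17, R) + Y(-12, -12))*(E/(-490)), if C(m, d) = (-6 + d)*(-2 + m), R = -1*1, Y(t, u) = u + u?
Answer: 7957/490 ≈ 16.239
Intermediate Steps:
Y(t, u) = 2*u
E = -73
R = -1
(C(-17, R) + Y(-12, -12))*(E/(-490)) = ((12 - 6*(-17) - 2*(-1) - 1*(-17)) + 2*(-12))*(-73/(-490)) = ((12 + 102 + 2 + 17) - 24)*(-73*(-1/490)) = (133 - 24)*(73/490) = 109*(73/490) = 7957/490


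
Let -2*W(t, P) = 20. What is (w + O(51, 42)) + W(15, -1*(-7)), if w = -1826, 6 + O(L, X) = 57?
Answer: -1785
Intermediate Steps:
O(L, X) = 51 (O(L, X) = -6 + 57 = 51)
W(t, P) = -10 (W(t, P) = -½*20 = -10)
(w + O(51, 42)) + W(15, -1*(-7)) = (-1826 + 51) - 10 = -1775 - 10 = -1785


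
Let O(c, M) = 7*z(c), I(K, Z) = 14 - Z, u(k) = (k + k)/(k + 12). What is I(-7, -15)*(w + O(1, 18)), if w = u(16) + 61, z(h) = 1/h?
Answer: 14036/7 ≈ 2005.1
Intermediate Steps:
u(k) = 2*k/(12 + k) (u(k) = (2*k)/(12 + k) = 2*k/(12 + k))
O(c, M) = 7/c
w = 435/7 (w = 2*16/(12 + 16) + 61 = 2*16/28 + 61 = 2*16*(1/28) + 61 = 8/7 + 61 = 435/7 ≈ 62.143)
I(-7, -15)*(w + O(1, 18)) = (14 - 1*(-15))*(435/7 + 7/1) = (14 + 15)*(435/7 + 7*1) = 29*(435/7 + 7) = 29*(484/7) = 14036/7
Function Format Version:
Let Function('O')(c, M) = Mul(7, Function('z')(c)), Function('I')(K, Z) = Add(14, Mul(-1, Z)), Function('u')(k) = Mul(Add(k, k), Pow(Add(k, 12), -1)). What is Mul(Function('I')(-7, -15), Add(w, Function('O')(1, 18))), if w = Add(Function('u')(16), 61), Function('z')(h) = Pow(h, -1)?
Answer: Rational(14036, 7) ≈ 2005.1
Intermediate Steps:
Function('u')(k) = Mul(2, k, Pow(Add(12, k), -1)) (Function('u')(k) = Mul(Mul(2, k), Pow(Add(12, k), -1)) = Mul(2, k, Pow(Add(12, k), -1)))
Function('O')(c, M) = Mul(7, Pow(c, -1))
w = Rational(435, 7) (w = Add(Mul(2, 16, Pow(Add(12, 16), -1)), 61) = Add(Mul(2, 16, Pow(28, -1)), 61) = Add(Mul(2, 16, Rational(1, 28)), 61) = Add(Rational(8, 7), 61) = Rational(435, 7) ≈ 62.143)
Mul(Function('I')(-7, -15), Add(w, Function('O')(1, 18))) = Mul(Add(14, Mul(-1, -15)), Add(Rational(435, 7), Mul(7, Pow(1, -1)))) = Mul(Add(14, 15), Add(Rational(435, 7), Mul(7, 1))) = Mul(29, Add(Rational(435, 7), 7)) = Mul(29, Rational(484, 7)) = Rational(14036, 7)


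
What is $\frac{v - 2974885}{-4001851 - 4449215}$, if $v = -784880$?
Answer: $\frac{1253255}{2817022} \approx 0.44489$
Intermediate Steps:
$\frac{v - 2974885}{-4001851 - 4449215} = \frac{-784880 - 2974885}{-4001851 - 4449215} = - \frac{3759765}{-8451066} = \left(-3759765\right) \left(- \frac{1}{8451066}\right) = \frac{1253255}{2817022}$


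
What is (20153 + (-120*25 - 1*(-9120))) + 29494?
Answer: 55767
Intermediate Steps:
(20153 + (-120*25 - 1*(-9120))) + 29494 = (20153 + (-3000 + 9120)) + 29494 = (20153 + 6120) + 29494 = 26273 + 29494 = 55767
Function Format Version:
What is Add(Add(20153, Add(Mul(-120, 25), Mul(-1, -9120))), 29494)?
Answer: 55767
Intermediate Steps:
Add(Add(20153, Add(Mul(-120, 25), Mul(-1, -9120))), 29494) = Add(Add(20153, Add(-3000, 9120)), 29494) = Add(Add(20153, 6120), 29494) = Add(26273, 29494) = 55767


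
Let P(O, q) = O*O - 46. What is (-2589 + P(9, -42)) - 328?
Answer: -2882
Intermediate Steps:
P(O, q) = -46 + O**2 (P(O, q) = O**2 - 46 = -46 + O**2)
(-2589 + P(9, -42)) - 328 = (-2589 + (-46 + 9**2)) - 328 = (-2589 + (-46 + 81)) - 328 = (-2589 + 35) - 328 = -2554 - 328 = -2882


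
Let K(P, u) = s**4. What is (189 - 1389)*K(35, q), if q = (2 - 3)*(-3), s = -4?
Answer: -307200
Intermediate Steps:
q = 3 (q = -1*(-3) = 3)
K(P, u) = 256 (K(P, u) = (-4)**4 = 256)
(189 - 1389)*K(35, q) = (189 - 1389)*256 = -1200*256 = -307200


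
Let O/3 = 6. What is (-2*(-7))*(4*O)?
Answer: 1008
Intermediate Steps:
O = 18 (O = 3*6 = 18)
(-2*(-7))*(4*O) = (-2*(-7))*(4*18) = 14*72 = 1008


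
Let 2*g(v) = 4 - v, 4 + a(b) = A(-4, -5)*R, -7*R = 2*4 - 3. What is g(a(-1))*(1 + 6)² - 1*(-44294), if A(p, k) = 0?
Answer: 44490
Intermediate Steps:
R = -5/7 (R = -(2*4 - 3)/7 = -(8 - 3)/7 = -⅐*5 = -5/7 ≈ -0.71429)
a(b) = -4 (a(b) = -4 + 0*(-5/7) = -4 + 0 = -4)
g(v) = 2 - v/2 (g(v) = (4 - v)/2 = 2 - v/2)
g(a(-1))*(1 + 6)² - 1*(-44294) = (2 - ½*(-4))*(1 + 6)² - 1*(-44294) = (2 + 2)*7² + 44294 = 4*49 + 44294 = 196 + 44294 = 44490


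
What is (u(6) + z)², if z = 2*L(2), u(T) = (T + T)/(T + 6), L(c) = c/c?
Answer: 9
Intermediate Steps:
L(c) = 1
u(T) = 2*T/(6 + T) (u(T) = (2*T)/(6 + T) = 2*T/(6 + T))
z = 2 (z = 2*1 = 2)
(u(6) + z)² = (2*6/(6 + 6) + 2)² = (2*6/12 + 2)² = (2*6*(1/12) + 2)² = (1 + 2)² = 3² = 9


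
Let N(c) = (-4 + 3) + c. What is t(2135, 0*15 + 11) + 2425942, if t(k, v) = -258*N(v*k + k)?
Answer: -4183760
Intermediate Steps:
N(c) = -1 + c
t(k, v) = 258 - 258*k - 258*k*v (t(k, v) = -258*(-1 + (v*k + k)) = -258*(-1 + (k*v + k)) = -258*(-1 + (k + k*v)) = -258*(-1 + k + k*v) = 258 - 258*k - 258*k*v)
t(2135, 0*15 + 11) + 2425942 = (258 - 258*2135*(1 + (0*15 + 11))) + 2425942 = (258 - 258*2135*(1 + (0 + 11))) + 2425942 = (258 - 258*2135*(1 + 11)) + 2425942 = (258 - 258*2135*12) + 2425942 = (258 - 6609960) + 2425942 = -6609702 + 2425942 = -4183760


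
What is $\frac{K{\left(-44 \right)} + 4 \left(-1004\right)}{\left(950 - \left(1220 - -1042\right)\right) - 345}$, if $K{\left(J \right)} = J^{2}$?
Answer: $\frac{2080}{1657} \approx 1.2553$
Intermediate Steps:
$\frac{K{\left(-44 \right)} + 4 \left(-1004\right)}{\left(950 - \left(1220 - -1042\right)\right) - 345} = \frac{\left(-44\right)^{2} + 4 \left(-1004\right)}{\left(950 - \left(1220 - -1042\right)\right) - 345} = \frac{1936 - 4016}{\left(950 - \left(1220 + 1042\right)\right) - 345} = - \frac{2080}{\left(950 - 2262\right) - 345} = - \frac{2080}{-1312 - 345} = - \frac{2080}{-1657} = \left(-2080\right) \left(- \frac{1}{1657}\right) = \frac{2080}{1657}$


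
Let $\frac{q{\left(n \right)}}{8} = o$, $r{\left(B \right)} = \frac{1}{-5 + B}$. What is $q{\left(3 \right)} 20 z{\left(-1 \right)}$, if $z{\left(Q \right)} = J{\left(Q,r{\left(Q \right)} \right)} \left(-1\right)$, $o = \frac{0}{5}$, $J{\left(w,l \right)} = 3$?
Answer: $0$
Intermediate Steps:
$o = 0$ ($o = 0 \cdot \frac{1}{5} = 0$)
$z{\left(Q \right)} = -3$ ($z{\left(Q \right)} = 3 \left(-1\right) = -3$)
$q{\left(n \right)} = 0$ ($q{\left(n \right)} = 8 \cdot 0 = 0$)
$q{\left(3 \right)} 20 z{\left(-1 \right)} = 0 \cdot 20 \left(-3\right) = 0 \left(-3\right) = 0$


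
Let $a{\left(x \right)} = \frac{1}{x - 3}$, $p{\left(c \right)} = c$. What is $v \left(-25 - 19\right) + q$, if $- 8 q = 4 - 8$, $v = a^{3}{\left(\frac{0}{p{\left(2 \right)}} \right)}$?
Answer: $\frac{115}{54} \approx 2.1296$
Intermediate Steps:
$a{\left(x \right)} = \frac{1}{-3 + x}$
$v = - \frac{1}{27}$ ($v = \left(\frac{1}{-3 + \frac{0}{2}}\right)^{3} = \left(\frac{1}{-3 + 0 \cdot \frac{1}{2}}\right)^{3} = \left(\frac{1}{-3 + 0}\right)^{3} = \left(\frac{1}{-3}\right)^{3} = \left(- \frac{1}{3}\right)^{3} = - \frac{1}{27} \approx -0.037037$)
$q = \frac{1}{2}$ ($q = - \frac{4 - 8}{8} = \left(- \frac{1}{8}\right) \left(-4\right) = \frac{1}{2} \approx 0.5$)
$v \left(-25 - 19\right) + q = - \frac{-25 - 19}{27} + \frac{1}{2} = \left(- \frac{1}{27}\right) \left(-44\right) + \frac{1}{2} = \frac{44}{27} + \frac{1}{2} = \frac{115}{54}$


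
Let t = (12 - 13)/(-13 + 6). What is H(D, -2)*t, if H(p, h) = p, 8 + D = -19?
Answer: -27/7 ≈ -3.8571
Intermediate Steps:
D = -27 (D = -8 - 19 = -27)
t = ⅐ (t = -1/(-7) = -1*(-⅐) = ⅐ ≈ 0.14286)
H(D, -2)*t = -27*⅐ = -27/7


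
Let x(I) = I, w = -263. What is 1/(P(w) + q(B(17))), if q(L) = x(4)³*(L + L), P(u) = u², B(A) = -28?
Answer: 1/65585 ≈ 1.5247e-5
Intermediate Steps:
q(L) = 128*L (q(L) = 4³*(L + L) = 64*(2*L) = 128*L)
1/(P(w) + q(B(17))) = 1/((-263)² + 128*(-28)) = 1/(69169 - 3584) = 1/65585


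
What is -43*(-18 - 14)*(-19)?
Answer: -26144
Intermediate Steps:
-43*(-18 - 14)*(-19) = -43*(-32)*(-19) = 1376*(-19) = -26144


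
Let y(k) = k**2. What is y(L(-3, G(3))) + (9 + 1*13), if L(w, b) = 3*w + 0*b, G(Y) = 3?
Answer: 103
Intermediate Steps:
L(w, b) = 3*w (L(w, b) = 3*w + 0 = 3*w)
y(L(-3, G(3))) + (9 + 1*13) = (3*(-3))**2 + (9 + 1*13) = (-9)**2 + (9 + 13) = 81 + 22 = 103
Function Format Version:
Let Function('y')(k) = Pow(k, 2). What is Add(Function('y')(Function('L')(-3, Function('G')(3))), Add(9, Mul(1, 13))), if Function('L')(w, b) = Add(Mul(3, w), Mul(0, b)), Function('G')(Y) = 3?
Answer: 103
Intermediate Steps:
Function('L')(w, b) = Mul(3, w) (Function('L')(w, b) = Add(Mul(3, w), 0) = Mul(3, w))
Add(Function('y')(Function('L')(-3, Function('G')(3))), Add(9, Mul(1, 13))) = Add(Pow(Mul(3, -3), 2), Add(9, Mul(1, 13))) = Add(Pow(-9, 2), Add(9, 13)) = Add(81, 22) = 103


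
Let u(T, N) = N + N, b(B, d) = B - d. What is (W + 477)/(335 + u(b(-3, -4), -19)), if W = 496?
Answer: 973/297 ≈ 3.2761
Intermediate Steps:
u(T, N) = 2*N
(W + 477)/(335 + u(b(-3, -4), -19)) = (496 + 477)/(335 + 2*(-19)) = 973/(335 - 38) = 973/297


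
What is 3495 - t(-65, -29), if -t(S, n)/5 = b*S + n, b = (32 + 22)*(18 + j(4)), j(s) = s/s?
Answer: -330100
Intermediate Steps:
j(s) = 1
b = 1026 (b = (32 + 22)*(18 + 1) = 54*19 = 1026)
t(S, n) = -5130*S - 5*n (t(S, n) = -5*(1026*S + n) = -5*(n + 1026*S) = -5130*S - 5*n)
3495 - t(-65, -29) = 3495 - (-5130*(-65) - 5*(-29)) = 3495 - (333450 + 145) = 3495 - 1*333595 = 3495 - 333595 = -330100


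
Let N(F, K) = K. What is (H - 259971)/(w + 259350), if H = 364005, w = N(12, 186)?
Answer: 17339/43256 ≈ 0.40085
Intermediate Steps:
w = 186
(H - 259971)/(w + 259350) = (364005 - 259971)/(186 + 259350) = 104034/259536 = 104034*(1/259536) = 17339/43256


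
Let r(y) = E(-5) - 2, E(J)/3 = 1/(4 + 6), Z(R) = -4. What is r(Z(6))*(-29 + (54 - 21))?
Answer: -34/5 ≈ -6.8000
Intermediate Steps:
E(J) = 3/10 (E(J) = 3/(4 + 6) = 3/10)
r(y) = -17/10 (r(y) = 3/10 - 2 = -17/10)
r(Z(6))*(-29 + (54 - 21)) = -17*(-29 + (54 - 21))/10 = -17*(-29 + 33)/10 = -17/10*4 = -34/5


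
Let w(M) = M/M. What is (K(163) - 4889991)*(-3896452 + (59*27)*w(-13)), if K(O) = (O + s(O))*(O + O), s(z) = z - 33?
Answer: 18673796314307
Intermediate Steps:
s(z) = -33 + z
w(M) = 1
K(O) = 2*O*(-33 + 2*O) (K(O) = (O + (-33 + O))*(O + O) = (-33 + 2*O)*(2*O) = 2*O*(-33 + 2*O))
(K(163) - 4889991)*(-3896452 + (59*27)*w(-13)) = (2*163*(-33 + 2*163) - 4889991)*(-3896452 + (59*27)*1) = (2*163*(-33 + 326) - 4889991)*(-3896452 + 1593*1) = (2*163*293 - 4889991)*(-3896452 + 1593) = (95518 - 4889991)*(-3894859) = -4794473*(-3894859) = 18673796314307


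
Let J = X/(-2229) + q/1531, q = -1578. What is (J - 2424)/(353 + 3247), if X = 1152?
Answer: -6131423/9100264 ≈ -0.67376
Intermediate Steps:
J = -1760358/1137533 (J = 1152/(-2229) - 1578/1531 = 1152*(-1/2229) - 1578*1/1531 = -384/743 - 1578/1531 = -1760358/1137533 ≈ -1.5475)
(J - 2424)/(353 + 3247) = (-1760358/1137533 - 2424)/(353 + 3247) = -2759140350/1137533/3600 = -2759140350/1137533*1/3600 = -6131423/9100264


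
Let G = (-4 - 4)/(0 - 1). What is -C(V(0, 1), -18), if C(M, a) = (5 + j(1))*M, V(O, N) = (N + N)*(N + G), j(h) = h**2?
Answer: -108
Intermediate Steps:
G = 8 (G = -8/(-1) = -8*(-1) = 8)
V(O, N) = 2*N*(8 + N) (V(O, N) = (N + N)*(N + 8) = (2*N)*(8 + N) = 2*N*(8 + N))
C(M, a) = 6*M (C(M, a) = (5 + 1**2)*M = (5 + 1)*M = 6*M)
-C(V(0, 1), -18) = -6*2*1*(8 + 1) = -6*2*1*9 = -6*18 = -1*108 = -108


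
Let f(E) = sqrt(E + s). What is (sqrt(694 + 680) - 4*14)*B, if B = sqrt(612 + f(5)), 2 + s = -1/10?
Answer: sqrt(61200 + 10*sqrt(290))*(-28/5 + sqrt(1374)/10) ≈ -469.02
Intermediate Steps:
s = -21/10 (s = -2 - 1/10 = -21/10 ≈ -2.1000)
f(E) = sqrt(-21/10 + E) (f(E) = sqrt(E - 21/10) = sqrt(-21/10 + E))
B = sqrt(612 + sqrt(290)/10) (B = sqrt(612 + sqrt(-210 + 100*5)/10) = sqrt(612 + sqrt(-210 + 500)/10) = sqrt(612 + sqrt(290)/10) ≈ 24.773)
(sqrt(694 + 680) - 4*14)*B = (sqrt(694 + 680) - 4*14)*(sqrt(61200 + 10*sqrt(290))/10) = (sqrt(1374) - 56)*(sqrt(61200 + 10*sqrt(290))/10) = (-56 + sqrt(1374))*(sqrt(61200 + 10*sqrt(290))/10) = sqrt(61200 + 10*sqrt(290))*(-56 + sqrt(1374))/10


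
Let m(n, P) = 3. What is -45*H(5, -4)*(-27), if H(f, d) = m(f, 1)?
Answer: 3645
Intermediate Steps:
H(f, d) = 3
-45*H(5, -4)*(-27) = -45*3*(-27) = -135*(-27) = 3645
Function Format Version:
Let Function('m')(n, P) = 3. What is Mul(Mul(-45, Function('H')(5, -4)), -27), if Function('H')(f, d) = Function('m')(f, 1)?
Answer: 3645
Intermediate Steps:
Function('H')(f, d) = 3
Mul(Mul(-45, Function('H')(5, -4)), -27) = Mul(Mul(-45, 3), -27) = Mul(-135, -27) = 3645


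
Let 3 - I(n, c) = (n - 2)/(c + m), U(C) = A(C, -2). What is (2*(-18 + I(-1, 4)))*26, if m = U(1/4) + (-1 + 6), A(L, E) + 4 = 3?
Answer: -1521/2 ≈ -760.50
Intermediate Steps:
A(L, E) = -1 (A(L, E) = -4 + 3 = -1)
U(C) = -1
m = 4 (m = -1 + (-1 + 6) = -1 + 5 = 4)
I(n, c) = 3 - (-2 + n)/(4 + c) (I(n, c) = 3 - (n - 2)/(c + 4) = 3 - (-2 + n)/(4 + c))
(2*(-18 + I(-1, 4)))*26 = (2*(-18 + (14 - 1*(-1) + 3*4)/(4 + 4)))*26 = (2*(-18 + (14 + 1 + 12)/8))*26 = (2*(-18 + (⅛)*27))*26 = (2*(-18 + 27/8))*26 = (2*(-117/8))*26 = -117/4*26 = -1521/2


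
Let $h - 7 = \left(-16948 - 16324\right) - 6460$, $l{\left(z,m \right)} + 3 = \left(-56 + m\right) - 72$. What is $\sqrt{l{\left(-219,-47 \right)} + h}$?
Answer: $i \sqrt{39903} \approx 199.76 i$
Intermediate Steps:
$l{\left(z,m \right)} = -131 + m$ ($l{\left(z,m \right)} = -3 + \left(\left(-56 + m\right) - 72\right) = -3 + \left(-128 + m\right) = -131 + m$)
$h = -39725$ ($h = 7 - 39732 = -39725$)
$\sqrt{l{\left(-219,-47 \right)} + h} = \sqrt{\left(-131 - 47\right) - 39725} = \sqrt{-178 - 39725} = \sqrt{-39903} = i \sqrt{39903}$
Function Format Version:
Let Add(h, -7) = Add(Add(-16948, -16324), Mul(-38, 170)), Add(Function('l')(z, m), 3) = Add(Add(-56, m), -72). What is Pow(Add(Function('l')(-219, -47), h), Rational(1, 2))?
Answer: Mul(I, Pow(39903, Rational(1, 2))) ≈ Mul(199.76, I)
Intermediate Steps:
Function('l')(z, m) = Add(-131, m) (Function('l')(z, m) = Add(-3, Add(Add(-56, m), -72)) = Add(-3, Add(-128, m)) = Add(-131, m))
h = -39725 (h = Add(7, Add(Add(-16948, -16324), Mul(-38, 170))) = Add(7, Add(-33272, -6460)) = Add(7, -39732) = -39725)
Pow(Add(Function('l')(-219, -47), h), Rational(1, 2)) = Pow(Add(Add(-131, -47), -39725), Rational(1, 2)) = Pow(Add(-178, -39725), Rational(1, 2)) = Pow(-39903, Rational(1, 2)) = Mul(I, Pow(39903, Rational(1, 2)))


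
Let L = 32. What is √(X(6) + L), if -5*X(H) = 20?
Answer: 2*√7 ≈ 5.2915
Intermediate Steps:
X(H) = -4 (X(H) = -⅕*20 = -4)
√(X(6) + L) = √(-4 + 32) = √28 = 2*√7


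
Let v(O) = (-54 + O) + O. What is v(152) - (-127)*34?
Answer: 4568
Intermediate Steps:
v(O) = -54 + 2*O
v(152) - (-127)*34 = (-54 + 2*152) - (-127)*34 = (-54 + 304) - 1*(-4318) = 250 + 4318 = 4568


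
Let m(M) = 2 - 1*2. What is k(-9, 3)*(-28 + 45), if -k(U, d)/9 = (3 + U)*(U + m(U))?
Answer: -8262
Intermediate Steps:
m(M) = 0 (m(M) = 2 - 2 = 0)
k(U, d) = -9*U*(3 + U) (k(U, d) = -9*(3 + U)*(U + 0) = -9*(3 + U)*U = -9*U*(3 + U))
k(-9, 3)*(-28 + 45) = (9*(-9)*(-3 - 1*(-9)))*(-28 + 45) = (9*(-9)*(-3 + 9))*17 = (9*(-9)*6)*17 = -486*17 = -8262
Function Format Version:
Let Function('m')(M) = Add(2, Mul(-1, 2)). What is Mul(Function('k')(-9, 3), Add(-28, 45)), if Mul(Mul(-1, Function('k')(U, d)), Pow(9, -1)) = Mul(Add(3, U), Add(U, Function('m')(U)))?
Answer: -8262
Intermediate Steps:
Function('m')(M) = 0 (Function('m')(M) = Add(2, -2) = 0)
Function('k')(U, d) = Mul(-9, U, Add(3, U)) (Function('k')(U, d) = Mul(-9, Mul(Add(3, U), Add(U, 0))) = Mul(-9, Mul(Add(3, U), U)) = Mul(-9, Mul(U, Add(3, U))) = Mul(-9, U, Add(3, U)))
Mul(Function('k')(-9, 3), Add(-28, 45)) = Mul(Mul(9, -9, Add(-3, Mul(-1, -9))), Add(-28, 45)) = Mul(Mul(9, -9, Add(-3, 9)), 17) = Mul(Mul(9, -9, 6), 17) = Mul(-486, 17) = -8262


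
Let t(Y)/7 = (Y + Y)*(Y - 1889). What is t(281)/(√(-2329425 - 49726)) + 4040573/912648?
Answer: 4040573/912648 + 6325872*I*√2379151/2379151 ≈ 4.4273 + 4101.2*I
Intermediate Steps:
t(Y) = 14*Y*(-1889 + Y) (t(Y) = 7*((Y + Y)*(Y - 1889)) = 7*((2*Y)*(-1889 + Y)) = 7*(2*Y*(-1889 + Y)) = 14*Y*(-1889 + Y))
t(281)/(√(-2329425 - 49726)) + 4040573/912648 = (14*281*(-1889 + 281))/(√(-2329425 - 49726)) + 4040573/912648 = (14*281*(-1608))/(√(-2379151)) + 4040573*(1/912648) = -6325872*(-I*√2379151/2379151) + 4040573/912648 = -(-6325872)*I*√2379151/2379151 + 4040573/912648 = 6325872*I*√2379151/2379151 + 4040573/912648 = 4040573/912648 + 6325872*I*√2379151/2379151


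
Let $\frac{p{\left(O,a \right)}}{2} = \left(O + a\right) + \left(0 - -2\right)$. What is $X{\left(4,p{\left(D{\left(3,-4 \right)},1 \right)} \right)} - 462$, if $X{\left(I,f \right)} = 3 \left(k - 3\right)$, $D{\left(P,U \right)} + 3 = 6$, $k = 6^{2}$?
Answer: $-363$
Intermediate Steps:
$k = 36$
$D{\left(P,U \right)} = 3$ ($D{\left(P,U \right)} = -3 + 6 = 3$)
$p{\left(O,a \right)} = 4 + 2 O + 2 a$ ($p{\left(O,a \right)} = 2 \left(\left(O + a\right) + \left(0 - -2\right)\right) = 2 \left(\left(O + a\right) + \left(0 + 2\right)\right) = 2 \left(\left(O + a\right) + 2\right) = 2 \left(2 + O + a\right) = 4 + 2 O + 2 a$)
$X{\left(I,f \right)} = 99$ ($X{\left(I,f \right)} = 3 \left(36 - 3\right) = 3 \cdot 33 = 99$)
$X{\left(4,p{\left(D{\left(3,-4 \right)},1 \right)} \right)} - 462 = 99 - 462 = -363$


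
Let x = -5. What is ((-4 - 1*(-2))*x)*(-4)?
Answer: -40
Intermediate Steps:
((-4 - 1*(-2))*x)*(-4) = ((-4 - 1*(-2))*(-5))*(-4) = ((-4 + 2)*(-5))*(-4) = -2*(-5)*(-4) = 10*(-4) = -40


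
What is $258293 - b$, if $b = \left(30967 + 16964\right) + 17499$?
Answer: $192863$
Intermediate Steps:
$b = 65430$ ($b = 47931 + 17499 = 65430$)
$258293 - b = 258293 - 65430 = 192863$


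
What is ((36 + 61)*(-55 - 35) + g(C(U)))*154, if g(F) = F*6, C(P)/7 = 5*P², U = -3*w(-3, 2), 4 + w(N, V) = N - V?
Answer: 22231440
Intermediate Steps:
w(N, V) = -4 + N - V (w(N, V) = -4 + (N - V) = -4 + N - V)
U = 27 (U = -3*(-4 - 3 - 1*2) = -3*(-4 - 3 - 2) = -3*(-9) = 27)
C(P) = 35*P² (C(P) = 7*(5*P²) = 35*P²)
g(F) = 6*F
((36 + 61)*(-55 - 35) + g(C(U)))*154 = ((36 + 61)*(-55 - 35) + 6*(35*27²))*154 = (97*(-90) + 6*(35*729))*154 = (-8730 + 6*25515)*154 = (-8730 + 153090)*154 = 144360*154 = 22231440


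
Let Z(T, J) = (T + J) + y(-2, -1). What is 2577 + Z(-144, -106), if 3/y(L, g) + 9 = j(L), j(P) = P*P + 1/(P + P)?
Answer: 16285/7 ≈ 2326.4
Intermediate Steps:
j(P) = P² + 1/(2*P)
y(L, g) = 3/(-9 + (½ + L³)/L)
Z(T, J) = -4/7 + J + T (Z(T, J) = (T + J) + 6*(-2)/(1 - 18*(-2) + 2*(-2)³) = (J + T) + 6*(-2)/(1 + 36 + 2*(-8)) = (J + T) + 6*(-2)/(1 + 36 - 16) = (J + T) + 6*(-2)/21 = (J + T) + 6*(-2)*(1/21) = (J + T) - 4/7 = -4/7 + J + T)
2577 + Z(-144, -106) = 2577 + (-4/7 - 106 - 144) = 2577 - 1754/7 = 16285/7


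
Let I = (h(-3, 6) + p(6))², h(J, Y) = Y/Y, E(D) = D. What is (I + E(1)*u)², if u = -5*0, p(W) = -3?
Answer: 16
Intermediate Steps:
h(J, Y) = 1
u = 0
I = 4 (I = (1 - 3)² = (-2)² = 4)
(I + E(1)*u)² = (4 + 1*0)² = (4 + 0)² = 4² = 16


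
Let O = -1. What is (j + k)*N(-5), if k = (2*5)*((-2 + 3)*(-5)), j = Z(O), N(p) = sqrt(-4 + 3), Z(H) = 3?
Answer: -47*I ≈ -47.0*I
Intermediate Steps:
N(p) = I (N(p) = sqrt(-1) = I)
j = 3
k = -50 (k = 10*(1*(-5)) = 10*(-5) = -50)
(j + k)*N(-5) = (3 - 50)*I = -47*I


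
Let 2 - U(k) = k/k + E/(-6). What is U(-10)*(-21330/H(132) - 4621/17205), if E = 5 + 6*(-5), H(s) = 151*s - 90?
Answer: 726231509/170690805 ≈ 4.2547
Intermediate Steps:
H(s) = -90 + 151*s
E = -25 (E = 5 - 30 = -25)
U(k) = -19/6 (U(k) = 2 - (k/k - 25/(-6)) = 2 - (1 - 25*(-⅙)) = 2 - (1 + 25/6) = 2 - 1*31/6 = 2 - 31/6 = -19/6)
U(-10)*(-21330/H(132) - 4621/17205) = -19*(-21330/(-90 + 151*132) - 4621/17205)/6 = -19*(-21330/(-90 + 19932) - 4621*1/17205)/6 = -19*(-21330/19842 - 4621/17205)/6 = -19*(-21330*1/19842 - 4621/17205)/6 = -19*(-3555/3307 - 4621/17205)/6 = -19/6*(-76445422/56896935) = 726231509/170690805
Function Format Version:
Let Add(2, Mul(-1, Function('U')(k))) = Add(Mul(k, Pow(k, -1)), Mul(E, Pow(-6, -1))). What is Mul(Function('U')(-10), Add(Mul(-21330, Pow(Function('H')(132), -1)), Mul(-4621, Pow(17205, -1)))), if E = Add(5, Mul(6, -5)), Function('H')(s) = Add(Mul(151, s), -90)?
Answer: Rational(726231509, 170690805) ≈ 4.2547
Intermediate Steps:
Function('H')(s) = Add(-90, Mul(151, s))
E = -25 (E = Add(5, -30) = -25)
Function('U')(k) = Rational(-19, 6) (Function('U')(k) = Add(2, Mul(-1, Add(Mul(k, Pow(k, -1)), Mul(-25, Pow(-6, -1))))) = Add(2, Mul(-1, Add(1, Mul(-25, Rational(-1, 6))))) = Add(2, Mul(-1, Add(1, Rational(25, 6)))) = Add(2, Mul(-1, Rational(31, 6))) = Add(2, Rational(-31, 6)) = Rational(-19, 6))
Mul(Function('U')(-10), Add(Mul(-21330, Pow(Function('H')(132), -1)), Mul(-4621, Pow(17205, -1)))) = Mul(Rational(-19, 6), Add(Mul(-21330, Pow(Add(-90, Mul(151, 132)), -1)), Mul(-4621, Pow(17205, -1)))) = Mul(Rational(-19, 6), Add(Mul(-21330, Pow(Add(-90, 19932), -1)), Mul(-4621, Rational(1, 17205)))) = Mul(Rational(-19, 6), Add(Mul(-21330, Pow(19842, -1)), Rational(-4621, 17205))) = Mul(Rational(-19, 6), Add(Mul(-21330, Rational(1, 19842)), Rational(-4621, 17205))) = Mul(Rational(-19, 6), Add(Rational(-3555, 3307), Rational(-4621, 17205))) = Mul(Rational(-19, 6), Rational(-76445422, 56896935)) = Rational(726231509, 170690805)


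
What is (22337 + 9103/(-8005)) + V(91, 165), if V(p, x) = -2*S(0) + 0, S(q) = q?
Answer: 178798582/8005 ≈ 22336.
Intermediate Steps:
V(p, x) = 0 (V(p, x) = -2*0 + 0 = 0 + 0 = 0)
(22337 + 9103/(-8005)) + V(91, 165) = (22337 + 9103/(-8005)) + 0 = (22337 + 9103*(-1/8005)) + 0 = (22337 - 9103/8005) + 0 = 178798582/8005 + 0 = 178798582/8005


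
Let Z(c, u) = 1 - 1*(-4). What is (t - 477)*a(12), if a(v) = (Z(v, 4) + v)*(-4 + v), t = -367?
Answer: -114784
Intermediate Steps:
Z(c, u) = 5 (Z(c, u) = 1 + 4 = 5)
a(v) = (-4 + v)*(5 + v) (a(v) = (5 + v)*(-4 + v) = (-4 + v)*(5 + v))
(t - 477)*a(12) = (-367 - 477)*(-20 + 12 + 12²) = -844*(-20 + 12 + 144) = -844*136 = -114784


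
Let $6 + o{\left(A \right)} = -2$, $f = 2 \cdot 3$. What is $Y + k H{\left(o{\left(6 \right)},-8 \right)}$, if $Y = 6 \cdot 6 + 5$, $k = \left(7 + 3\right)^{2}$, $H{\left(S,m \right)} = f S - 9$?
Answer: $-5659$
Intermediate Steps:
$f = 6$
$o{\left(A \right)} = -8$ ($o{\left(A \right)} = -6 - 2 = -8$)
$H{\left(S,m \right)} = -9 + 6 S$ ($H{\left(S,m \right)} = 6 S - 9 = -9 + 6 S$)
$k = 100$ ($k = 10^{2} = 100$)
$Y = 41$ ($Y = 36 + 5 = 41$)
$Y + k H{\left(o{\left(6 \right)},-8 \right)} = 41 + 100 \left(-9 + 6 \left(-8\right)\right) = 41 + 100 \left(-9 - 48\right) = 41 + 100 \left(-57\right) = 41 - 5700 = -5659$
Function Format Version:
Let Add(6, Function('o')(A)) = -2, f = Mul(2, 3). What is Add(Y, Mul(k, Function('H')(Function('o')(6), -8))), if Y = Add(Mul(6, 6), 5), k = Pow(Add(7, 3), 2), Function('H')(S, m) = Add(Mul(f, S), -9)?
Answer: -5659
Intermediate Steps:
f = 6
Function('o')(A) = -8 (Function('o')(A) = Add(-6, -2) = -8)
Function('H')(S, m) = Add(-9, Mul(6, S)) (Function('H')(S, m) = Add(Mul(6, S), -9) = Add(-9, Mul(6, S)))
k = 100 (k = Pow(10, 2) = 100)
Y = 41 (Y = Add(36, 5) = 41)
Add(Y, Mul(k, Function('H')(Function('o')(6), -8))) = Add(41, Mul(100, Add(-9, Mul(6, -8)))) = Add(41, Mul(100, Add(-9, -48))) = Add(41, Mul(100, -57)) = Add(41, -5700) = -5659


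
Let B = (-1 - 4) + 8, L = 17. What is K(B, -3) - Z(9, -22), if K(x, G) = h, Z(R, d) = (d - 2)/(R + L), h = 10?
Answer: 142/13 ≈ 10.923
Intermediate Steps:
B = 3 (B = -5 + 8 = 3)
Z(R, d) = (-2 + d)/(17 + R) (Z(R, d) = (d - 2)/(R + 17) = (-2 + d)/(17 + R))
K(x, G) = 10
K(B, -3) - Z(9, -22) = 10 - (-2 - 22)/(17 + 9) = 10 - (-24)/26 = 10 - 1*(-12/13) = 10 + 12/13 = 142/13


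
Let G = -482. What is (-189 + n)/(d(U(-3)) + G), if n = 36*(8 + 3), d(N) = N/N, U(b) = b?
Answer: -207/481 ≈ -0.43035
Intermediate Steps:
d(N) = 1
n = 396 (n = 36*11 = 396)
(-189 + n)/(d(U(-3)) + G) = (-189 + 396)/(1 - 482) = 207/(-481) = 207*(-1/481) = -207/481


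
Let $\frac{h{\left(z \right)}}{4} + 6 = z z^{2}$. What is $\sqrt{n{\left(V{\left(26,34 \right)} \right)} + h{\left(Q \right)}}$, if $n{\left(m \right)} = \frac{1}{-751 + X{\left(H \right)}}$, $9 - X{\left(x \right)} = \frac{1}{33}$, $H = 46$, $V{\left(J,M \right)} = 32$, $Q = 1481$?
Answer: $\frac{\sqrt{7791056046796733189}}{24487} \approx 1.1399 \cdot 10^{5}$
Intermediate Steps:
$X{\left(x \right)} = \frac{296}{33}$ ($X{\left(x \right)} = 9 - \frac{1}{33} = \frac{296}{33}$)
$h{\left(z \right)} = -24 + 4 z^{3}$ ($h{\left(z \right)} = -24 + 4 z z^{2} = -24 + 4 z^{3}$)
$n{\left(m \right)} = - \frac{33}{24487}$ ($n{\left(m \right)} = \frac{1}{-751 + \frac{296}{33}} = \frac{1}{- \frac{24487}{33}} = - \frac{33}{24487}$)
$\sqrt{n{\left(V{\left(26,34 \right)} \right)} + h{\left(Q \right)}} = \sqrt{- \frac{33}{24487} - \left(24 - 4 \cdot 1481^{3}\right)} = \sqrt{- \frac{33}{24487} + \left(-24 + 4 \cdot 3248367641\right)} = \sqrt{- \frac{33}{24487} + \left(-24 + 12993470564\right)} = \sqrt{- \frac{33}{24487} + 12993470540} = \sqrt{\frac{318171113112947}{24487}} = \frac{\sqrt{7791056046796733189}}{24487}$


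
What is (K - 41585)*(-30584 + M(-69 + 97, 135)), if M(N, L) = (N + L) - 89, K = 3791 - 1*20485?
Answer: 1778092290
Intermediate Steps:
K = -16694 (K = 3791 - 20485 = -16694)
M(N, L) = -89 + L + N (M(N, L) = (L + N) - 89 = -89 + L + N)
(K - 41585)*(-30584 + M(-69 + 97, 135)) = (-16694 - 41585)*(-30584 + (-89 + 135 + (-69 + 97))) = -58279*(-30584 + (-89 + 135 + 28)) = -58279*(-30584 + 74) = -58279*(-30510) = 1778092290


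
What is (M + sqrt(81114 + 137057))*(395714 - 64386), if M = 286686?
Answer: 94987099008 + 331328*sqrt(218171) ≈ 9.5142e+10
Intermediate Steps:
(M + sqrt(81114 + 137057))*(395714 - 64386) = (286686 + sqrt(81114 + 137057))*(395714 - 64386) = (286686 + sqrt(218171))*331328 = 94987099008 + 331328*sqrt(218171)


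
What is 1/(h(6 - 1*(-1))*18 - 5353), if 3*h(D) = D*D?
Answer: -1/5059 ≈ -0.00019767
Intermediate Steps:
h(D) = D²/3 (h(D) = (D*D)/3 = D²/3)
1/(h(6 - 1*(-1))*18 - 5353) = 1/(((6 - 1*(-1))²/3)*18 - 5353) = 1/(((6 + 1)²/3)*18 - 5353) = 1/(((⅓)*7²)*18 - 5353) = 1/(((⅓)*49)*18 - 5353) = 1/((49/3)*18 - 5353) = 1/(294 - 5353) = 1/(-5059) = -1/5059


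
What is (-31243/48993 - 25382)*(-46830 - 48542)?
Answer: 118601907678668/48993 ≈ 2.4208e+9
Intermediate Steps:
(-31243/48993 - 25382)*(-46830 - 48542) = (-31243*1/48993 - 25382)*(-95372) = (-31243/48993 - 25382)*(-95372) = -1243571569/48993*(-95372) = 118601907678668/48993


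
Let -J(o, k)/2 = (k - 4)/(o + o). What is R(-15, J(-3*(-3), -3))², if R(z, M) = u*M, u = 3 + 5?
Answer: 3136/81 ≈ 38.716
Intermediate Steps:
u = 8
J(o, k) = -(-4 + k)/o (J(o, k) = -2*(k - 4)/(o + o) = -2*(-4 + k)/(2*o) = -2*(-4 + k)*1/(2*o) = -(-4 + k)/o)
R(z, M) = 8*M
R(-15, J(-3*(-3), -3))² = (8*((4 - 1*(-3))/((-3*(-3)))))² = (8*((4 + 3)/9))² = (8*((⅑)*7))² = (8*(7/9))² = (56/9)² = 3136/81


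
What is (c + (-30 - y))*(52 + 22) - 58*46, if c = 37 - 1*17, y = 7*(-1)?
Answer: -2890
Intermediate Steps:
y = -7
c = 20 (c = 37 - 17 = 20)
(c + (-30 - y))*(52 + 22) - 58*46 = (20 + (-30 - 1*(-7)))*(52 + 22) - 58*46 = (20 + (-30 + 7))*74 - 2668 = (20 - 23)*74 - 2668 = -3*74 - 2668 = -222 - 2668 = -2890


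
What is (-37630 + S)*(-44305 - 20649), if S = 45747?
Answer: -527231618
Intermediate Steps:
(-37630 + S)*(-44305 - 20649) = (-37630 + 45747)*(-44305 - 20649) = 8117*(-64954) = -527231618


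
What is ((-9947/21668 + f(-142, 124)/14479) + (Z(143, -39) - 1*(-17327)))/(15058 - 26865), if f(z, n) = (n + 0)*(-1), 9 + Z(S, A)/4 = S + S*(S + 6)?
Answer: -32342692925007/3704221586404 ≈ -8.7313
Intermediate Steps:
Z(S, A) = -36 + 4*S + 4*S*(6 + S) (Z(S, A) = -36 + 4*(S + S*(S + 6)) = -36 + 4*(S + S*(6 + S)) = -36 + (4*S + 4*S*(6 + S)) = -36 + 4*S + 4*S*(6 + S))
f(z, n) = -n (f(z, n) = n*(-1) = -n)
((-9947/21668 + f(-142, 124)/14479) + (Z(143, -39) - 1*(-17327)))/(15058 - 26865) = ((-9947/21668 - 1*124/14479) + ((-36 + 4*143² + 28*143) - 1*(-17327)))/(15058 - 26865) = ((-9947*1/21668 - 124*1/14479) + ((-36 + 4*20449 + 4004) + 17327))/(-11807) = ((-9947/21668 - 124/14479) + ((-36 + 81796 + 4004) + 17327))*(-1/11807) = (-146709445/313730972 + (85764 + 17327))*(-1/11807) = (-146709445/313730972 + 103091)*(-1/11807) = (32342692925007/313730972)*(-1/11807) = -32342692925007/3704221586404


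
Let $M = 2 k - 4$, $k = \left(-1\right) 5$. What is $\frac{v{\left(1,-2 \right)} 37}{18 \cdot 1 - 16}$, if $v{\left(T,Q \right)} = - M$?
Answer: $259$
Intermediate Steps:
$k = -5$
$M = -14$ ($M = 2 \left(-5\right) - 4 = -10 - 4 = -14$)
$v{\left(T,Q \right)} = 14$ ($v{\left(T,Q \right)} = \left(-1\right) \left(-14\right) = 14$)
$\frac{v{\left(1,-2 \right)} 37}{18 \cdot 1 - 16} = \frac{14 \cdot 37}{18 \cdot 1 - 16} = \frac{518}{18 - 16} = \frac{518}{2} = 518 \cdot \frac{1}{2} = 259$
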